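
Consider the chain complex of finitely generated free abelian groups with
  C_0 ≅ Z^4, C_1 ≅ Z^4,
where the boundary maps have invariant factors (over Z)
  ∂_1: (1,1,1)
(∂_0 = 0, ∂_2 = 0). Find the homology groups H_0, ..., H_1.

H_0: b_0 = 4 − 0 − 3 = 1; torsion from ∂_1 factors > 1: none. So H_0 ≅ Z.
H_1: b_1 = 4 − 3 − 0 = 1; torsion from ∂_2 factors > 1: none. So H_1 ≅ Z.

H_0 ≅ Z,  H_1 ≅ Z.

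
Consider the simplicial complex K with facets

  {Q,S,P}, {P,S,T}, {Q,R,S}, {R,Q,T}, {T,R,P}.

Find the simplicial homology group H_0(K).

H_0 = Z.

Order the vertices as P < Q < R < S < T. Listing each simplex with vertices in this order, K has dimension 2 with simplices:

  0-simplices (5): P, Q, R, S, T
  1-simplices (10): PQ, PR, PS, PT, QR, QS, QT, RS, RT, ST
  2-simplices (5): PQS, PRT, PST, QRS, QRT

so the chain groups are C_0 ≅ Z^5, C_1 ≅ Z^10, C_2 ≅ Z^5.

∂_1: C_1 → C_0 maps an edge to its endpoints' difference, ∂[p,q] = q − p.
This gives a 5×10 integer matrix of rank 4; reducing to Smith normal form yields diagonal entries (1,1,1,1).

Boundary ∂_2: C_2 → C_1 maps a triangle to the signed sum of its edges. For instance
  ∂QRS = RS − QS + QR,
  ∂PQS = QS − PS + PQ.
As a 10×5 matrix over Z this has rank 5, with invariant factors (1,1,1,1,1).

Now H_k = ker ∂_k / im ∂_{k+1}, so:

  H_0: rank C_0 − rank ∂_1 = 5 − 4 = 1, and the invariant factors of ∂_1 are all 1, so H_0 ≅ Z.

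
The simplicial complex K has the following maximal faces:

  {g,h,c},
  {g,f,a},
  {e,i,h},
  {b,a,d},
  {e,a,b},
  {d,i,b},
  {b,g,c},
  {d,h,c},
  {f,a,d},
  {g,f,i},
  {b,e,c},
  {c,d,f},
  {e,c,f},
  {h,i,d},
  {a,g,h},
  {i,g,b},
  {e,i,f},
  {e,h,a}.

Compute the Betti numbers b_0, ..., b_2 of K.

b_0 = 1, b_1 = 2, b_2 = 1.

Take the total order a < b < c < d < e < f < g < h < i on the vertex set. Then K (dimension 2) consists of the simplices:

  0-simplices (9): a, b, c, d, e, f, g, h, i
  1-simplices (27): ab, ad, ae, af, ag, ah, bc, bd, be, bg, bi, cd, ce, cf, cg, ch, df, dh, di, ef, eh, ei, fg, fi, gh, gi, hi
  2-simplices (18): abd, abe, adf, aeh, afg, agh, bce, bcg, bdi, bgi, cdf, cdh, cef, cgh, dhi, efi, ehi, fgi

Hence C_0 ≅ Z^9, C_1 ≅ Z^27, C_2 ≅ Z^18.

∂_1: C_1 → C_0 maps an edge to its endpoints' difference, ∂[p,q] = q − p. For instance
  ∂cg = g − c.
The resulting 9×27 matrix has rank 8, and its Smith normal form has invariant factors (1,1,1,1,1,1,1,1).

∂_2: C_2 → C_1 acts by ∂[p,q,r] = [q,r] − [p,r] + [p,q]. For instance
  ∂afg = fg − ag + af,
  ∂agh = gh − ah + ag.
The resulting 27×18 matrix has rank 17, and its Smith normal form has invariant factors (1,1,1,1,1,1,1,1,1,1,1,1,1,1,1,1,1).

Now H_k = ker ∂_k / im ∂_{k+1}, so:

  H_0: rank C_0 − rank ∂_1 = 9 − 8 = 1, and the invariant factors of ∂_1 are all 1, so H_0 ≅ Z.
  H_1: rank ker ∂_1 − rank ∂_2 = (27 − 8) − 17 = 2, and the invariant factors of ∂_2 are all 1, so H_1 ≅ Z^2.
  H_2: rank ker ∂_2 − rank ∂_3 = (18 − 17) − 0 = 1, and there is no ∂_3, so H_2 ≅ Z.

Hence the Betti numbers are b_0 = 1, b_1 = 2, b_2 = 1.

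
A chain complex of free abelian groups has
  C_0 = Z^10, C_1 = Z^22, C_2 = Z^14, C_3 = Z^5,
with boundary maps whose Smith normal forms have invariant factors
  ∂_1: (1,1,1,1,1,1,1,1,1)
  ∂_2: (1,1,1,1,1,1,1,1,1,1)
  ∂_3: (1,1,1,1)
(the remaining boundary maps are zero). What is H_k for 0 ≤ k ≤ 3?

H_0: b_0 = 10 − 0 − 9 = 1; torsion from ∂_1 factors > 1: none. So H_0 ≅ Z.
H_1: b_1 = 22 − 9 − 10 = 3; torsion from ∂_2 factors > 1: none. So H_1 ≅ Z^3.
H_2: b_2 = 14 − 10 − 4 = 0; torsion from ∂_3 factors > 1: none. So H_2 ≅ 0.
H_3: b_3 = 5 − 4 − 0 = 1; torsion from ∂_4 factors > 1: none. So H_3 ≅ Z.

H_0 ≅ Z,  H_1 ≅ Z^3,  H_2 = 0,  H_3 ≅ Z.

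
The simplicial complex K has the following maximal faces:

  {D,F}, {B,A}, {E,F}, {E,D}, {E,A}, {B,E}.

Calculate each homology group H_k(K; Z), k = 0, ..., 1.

H_0 ≅ Z,  H_1 ≅ Z^2.

K has 5 vertices, 6 edges.
rank ∂_0 = 0, rank ∂_1 = 4 ⇒ b_0 = 5 − 0 − 4 = 1; all invariant factors of ∂_1 are 1 so no torsion. So H_0 = Z.
rank ∂_1 = 4, rank ∂_2 = 0 ⇒ b_1 = 6 − 4 − 0 = 2. So H_1 = Z^2.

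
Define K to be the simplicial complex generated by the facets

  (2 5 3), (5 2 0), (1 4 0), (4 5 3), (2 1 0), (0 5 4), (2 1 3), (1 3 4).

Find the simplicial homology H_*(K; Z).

We work with the vertex ordering 0 < 1 < 2 < 3 < 4 < 5. The simplices of K, each written with vertices in increasing order, are:

  0-simplices (6): [0], [1], [2], [3], [4], [5]
  1-simplices (12): [0,1], [0,2], [0,4], [0,5], [1,2], [1,3], [1,4], [2,3], [2,5], [3,4], [3,5], [4,5]
  2-simplices (8): [0,1,2], [0,1,4], [0,2,5], [0,4,5], [1,2,3], [1,3,4], [2,3,5], [3,4,5]

Hence C_0 ≅ Z^6, C_1 ≅ Z^12, C_2 ≅ Z^8.

∂_1: C_1 → C_0 is given by ∂[p,q] = [q] − [p].
As a 6×12 matrix over Z this has rank 5, with invariant factors (1,1,1,1,1).

∂_2: C_2 → C_1 sends each 2-simplex [p,q,r] to [q,r] − [p,r] + [p,q]. For instance
  ∂[0,1,2] = [1,2] − [0,2] + [0,1],
  ∂[0,4,5] = [4,5] − [0,5] + [0,4].
The 12×8 boundary matrix has rank 7 and Smith normal form diag(1,1,1,1,1,1,1).

Reading off H_k = ker ∂_k / im ∂_{k+1}:

  H_0: rank C_0 − rank ∂_1 = 6 − 5 = 1, and the invariant factors of ∂_1 are all 1, so H_0 = Z.
  H_1: rank ker ∂_1 − rank ∂_2 = (12 − 5) − 7 = 0, and the invariant factors of ∂_2 are all 1, so H_1 = 0.
  H_2: rank ker ∂_2 − rank ∂_3 = (8 − 7) − 0 = 1, and there is no ∂_3, so H_2 = Z.

(K is a triangulation of the 2-sphere S^2.)

H_0 ≅ Z,  H_1 = 0,  H_2 ≅ Z.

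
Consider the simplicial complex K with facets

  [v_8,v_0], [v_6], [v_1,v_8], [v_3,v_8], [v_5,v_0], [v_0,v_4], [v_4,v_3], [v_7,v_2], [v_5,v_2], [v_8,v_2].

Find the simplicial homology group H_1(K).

H_1 ≅ Z^2.

Order the vertices as v_0 < v_1 < v_2 < v_3 < v_4 < v_5 < v_6 < v_7 < v_8. Listing each simplex with vertices in this order, K has dimension 1 with simplices:

  0-simplices (9): [v_0], [v_1], [v_2], [v_3], [v_4], [v_5], [v_6], [v_7], [v_8]
  1-simplices (9): [v_0,v_4], [v_0,v_5], [v_0,v_8], [v_1,v_8], [v_2,v_5], [v_2,v_7], [v_2,v_8], [v_3,v_4], [v_3,v_8]

so the chain groups are C_0 ≅ Z^9, C_1 ≅ Z^9.

∂_1: C_1 → C_0 maps an edge to its endpoints' difference, ∂[p,q] = q − p. For instance
  ∂[v_0,v_5] = [v_5] − [v_0].
As a 9×9 matrix over Z this has rank 7, with invariant factors (1,1,1,1,1,1,1).

Reading off H_k = ker ∂_k / im ∂_{k+1}:

  H_1: rank ker ∂_1 − rank ∂_2 = (9 − 7) − 0 = 2, and there is no ∂_2, so H_1 ≅ Z^2.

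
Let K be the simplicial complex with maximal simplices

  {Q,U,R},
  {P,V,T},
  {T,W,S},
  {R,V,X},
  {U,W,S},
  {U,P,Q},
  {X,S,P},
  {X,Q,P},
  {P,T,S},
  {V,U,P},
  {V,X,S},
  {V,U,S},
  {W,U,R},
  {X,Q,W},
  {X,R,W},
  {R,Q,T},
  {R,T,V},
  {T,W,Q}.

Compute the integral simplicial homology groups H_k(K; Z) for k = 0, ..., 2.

H_0 = Z,  H_1 = Z ⊕ Z_2,  H_2 = 0.

Take the total order P < Q < R < S < T < U < V < W < X on the vertex set. Then K (dimension 2) consists of the simplices:

  0-simplices (9): P, Q, R, S, T, U, V, W, X
  1-simplices (27): PQ, PS, PT, PU, PV, PX, QR, QT, QU, QW, QX, RT, RU, RV, RW, RX, ST, SU, SV, SW, SX, TV, TW, UV, UW, VX, WX
  2-simplices (18): PQU, PQX, PST, PSX, PTV, PUV, QRT, QRU, QTW, QWX, RTV, RUW, RVX, RWX, STW, SUV, SUW, SVX

Hence C_0 ≅ Z^9, C_1 ≅ Z^27, C_2 ≅ Z^18.

The boundary map ∂_1: C_1 → C_0 maps an edge to its endpoints' difference, ∂[p,q] = q − p. For instance
  ∂PT = T − P.
The 9×27 boundary matrix has rank 8 and Smith normal form diag(1,1,1,1,1,1,1,1).

∂_2: C_2 → C_1 sends each 2-simplex [p,q,r] to [q,r] − [p,r] + [p,q]. For instance
  ∂SUW = UW − SW + SU,
  ∂PSX = SX − PX + PS.
This gives a 27×18 integer matrix of rank 18; reducing to Smith normal form yields diagonal entries (1,1,1,1,1,1,1,1,1,1,1,1,1,1,1,1,1,2).

Now H_k = ker ∂_k / im ∂_{k+1}, so:

  H_0: rank C_0 − rank ∂_1 = 9 − 8 = 1, and the invariant factors of ∂_1 are all 1, so H_0 = Z.
  H_1: rank ker ∂_1 − rank ∂_2 = (27 − 8) − 18 = 1, and ∂_2 has invariant factor 2 > 1, so H_1 = Z ⊕ Z_2.
  H_2: rank ker ∂_2 − rank ∂_3 = (18 − 18) − 0 = 0, and there is no ∂_3, so H_2 = 0.

As a check, the Euler characteristic is 9 − 27 + 18 = 0, which agrees with 1 − 1 + 0 = 0.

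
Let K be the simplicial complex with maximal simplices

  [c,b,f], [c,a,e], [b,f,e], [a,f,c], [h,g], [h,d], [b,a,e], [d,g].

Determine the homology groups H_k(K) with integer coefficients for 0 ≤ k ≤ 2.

H_0 = Z^2,  H_1 = Z^2,  H_2 = 0.

Fix the vertex order a < b < c < d < e < f < g < h and write every simplex with vertices in increasing order. Then dim K = 2 and the simplices of K are:

  0-simplices (8): a, b, c, d, e, f, g, h
  1-simplices (13): ab, ac, ae, af, bc, be, bf, ce, cf, dg, dh, ef, gh
  2-simplices (5): abe, ace, acf, bcf, bef

so the chain groups are C_0 ≅ Z^8, C_1 ≅ Z^13, C_2 ≅ Z^5.

∂_1: C_1 → C_0 sends each edge [p,q] (with p < q) to q − p.
This gives a 8×13 integer matrix of rank 6; reducing to Smith normal form yields diagonal entries (1,1,1,1,1,1).

∂_2: C_2 → C_1 acts by ∂[p,q,r] = [q,r] − [p,r] + [p,q]. For instance
  ∂acf = cf − af + ac,
  ∂bef = ef − bf + be.
As a 13×5 matrix over Z this has rank 5, with invariant factors (1,1,1,1,1).

From H_k ≅ ker(∂_k) / im(∂_{k+1}) we obtain:

  H_0: rank C_0 − rank ∂_1 = 8 − 6 = 2, and the invariant factors of ∂_1 are all 1, so H_0 = Z^2.
  H_1: rank ker ∂_1 − rank ∂_2 = (13 − 6) − 5 = 2, and the invariant factors of ∂_2 are all 1, so H_1 = Z^2.
  H_2: rank ker ∂_2 − rank ∂_3 = (5 − 5) − 0 = 0, and there is no ∂_3, so H_2 = 0.

As a check, the Euler characteristic is 8 − 13 + 5 = 0, which agrees with 2 − 2 + 0 = 0.
(K is a triangulation of the disjoint union of the circle S^1 and the Möbius band.)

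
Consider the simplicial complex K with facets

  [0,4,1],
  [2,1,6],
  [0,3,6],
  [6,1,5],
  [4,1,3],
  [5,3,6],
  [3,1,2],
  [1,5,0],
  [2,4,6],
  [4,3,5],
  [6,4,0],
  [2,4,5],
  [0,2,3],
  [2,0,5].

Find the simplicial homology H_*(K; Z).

Order the vertices as 0 < 1 < 2 < 3 < 4 < 5 < 6. Listing each simplex with vertices in this order, K has dimension 2 with simplices:

  0-simplices (7): [0], [1], [2], [3], [4], [5], [6]
  1-simplices (21): [0,1], [0,2], [0,3], [0,4], [0,5], [0,6], [1,2], [1,3], [1,4], [1,5], [1,6], [2,3], [2,4], [2,5], [2,6], [3,4], [3,5], [3,6], [4,5], [4,6], [5,6]
  2-simplices (14): [0,1,4], [0,1,5], [0,2,3], [0,2,5], [0,3,6], [0,4,6], [1,2,3], [1,2,6], [1,3,4], [1,5,6], [2,4,5], [2,4,6], [3,4,5], [3,5,6]

Hence C_0 ≅ Z^7, C_1 ≅ Z^21, C_2 ≅ Z^14.

The boundary map ∂_1: C_1 → C_0 maps an edge to its endpoints' difference, ∂[p,q] = q − p. For instance
  ∂[1,2] = [2] − [1].
This gives a 7×21 integer matrix of rank 6; reducing to Smith normal form yields diagonal entries (1,1,1,1,1,1).

The boundary map ∂_2: C_2 → C_1 maps a triangle to the signed sum of its edges. For instance
  ∂[0,3,6] = [3,6] − [0,6] + [0,3],
  ∂[0,1,5] = [1,5] − [0,5] + [0,1].
As a 21×14 matrix over Z this has rank 13, with invariant factors (1,1,1,1,1,1,1,1,1,1,1,1,1).

From H_k ≅ ker(∂_k) / im(∂_{k+1}) we obtain:

  H_0: rank C_0 − rank ∂_1 = 7 − 6 = 1, and the invariant factors of ∂_1 are all 1, so H_0 ≅ Z.
  H_1: rank ker ∂_1 − rank ∂_2 = (21 − 6) − 13 = 2, and the invariant factors of ∂_2 are all 1, so H_1 ≅ Z^2.
  H_2: rank ker ∂_2 − rank ∂_3 = (14 − 13) − 0 = 1, and there is no ∂_3, so H_2 ≅ Z.

(K is a triangulation of the torus T^2.)

H_0 = Z,  H_1 = Z^2,  H_2 = Z.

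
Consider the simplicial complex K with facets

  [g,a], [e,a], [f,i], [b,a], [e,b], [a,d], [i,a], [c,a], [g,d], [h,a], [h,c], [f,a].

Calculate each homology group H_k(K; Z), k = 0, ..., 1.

K has 9 vertices, 12 edges.
rank ∂_0 = 0, rank ∂_1 = 8 ⇒ b_0 = 9 − 0 − 8 = 1; all invariant factors of ∂_1 are 1 so no torsion. So H_0 ≅ Z.
rank ∂_1 = 8, rank ∂_2 = 0 ⇒ b_1 = 12 − 8 − 0 = 4. So H_1 ≅ Z^4.

H_0 ≅ Z,  H_1 ≅ Z^4.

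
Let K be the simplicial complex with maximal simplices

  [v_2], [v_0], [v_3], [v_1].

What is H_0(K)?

H_0 = Z^4.

K has 4 vertices.
rank ∂_0 = 0, rank ∂_1 = 0 ⇒ b_0 = 4 − 0 − 0 = 4. So H_0 ≅ Z^4.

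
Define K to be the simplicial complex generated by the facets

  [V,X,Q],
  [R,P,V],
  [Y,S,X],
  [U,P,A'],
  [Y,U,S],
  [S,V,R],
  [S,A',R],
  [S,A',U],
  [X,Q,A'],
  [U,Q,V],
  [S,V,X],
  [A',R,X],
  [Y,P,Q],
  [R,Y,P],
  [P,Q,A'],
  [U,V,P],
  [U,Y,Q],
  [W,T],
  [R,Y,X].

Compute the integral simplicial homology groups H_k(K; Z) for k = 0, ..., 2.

We work with the vertex ordering P < Q < R < S < T < U < V < W < X < Y < A'. The simplices of K, each written with vertices in increasing order, are:

  0-simplices (11): [P], [Q], [R], [S], [T], [U], [V], [W], [X], [Y], [A']
  1-simplices (28): (28 of them)
  2-simplices (18): (18 of them)

giving chain groups C_0 ≅ Z^11, C_1 ≅ Z^28, C_2 ≅ Z^18.

∂_1: C_1 → C_0 maps an edge to its endpoints' difference, ∂[p,q] = q − p. For instance
  ∂[Q,V] = [V] − [Q].
This gives a 11×28 integer matrix of rank 9; reducing to Smith normal form yields diagonal entries (1,1,1,1,1,1,1,1,1).

The boundary map ∂_2: C_2 → C_1 maps a triangle to the signed sum of its edges. For instance
  ∂[S,X,Y] = [X,Y] − [S,Y] + [S,X],
  ∂[P,U,A'] = [U,A'] − [P,A'] + [P,U].
This gives a 28×18 integer matrix of rank 18; reducing to Smith normal form yields diagonal entries (1,1,1,1,1,1,1,1,1,1,1,1,1,1,1,1,1,2).

From H_k ≅ ker(∂_k) / im(∂_{k+1}) we obtain:

  H_0: rank C_0 − rank ∂_1 = 11 − 9 = 2, and the invariant factors of ∂_1 are all 1, so H_0 = Z^2.
  H_1: rank ker ∂_1 − rank ∂_2 = (28 − 9) − 18 = 1, and ∂_2 has invariant factor 2 > 1, so H_1 = Z ⊕ Z_2.
  H_2: rank ker ∂_2 − rank ∂_3 = (18 − 18) − 0 = 0, and there is no ∂_3, so H_2 = 0.

As a check, the Euler characteristic is 11 − 28 + 18 = 1, which agrees with 2 − 1 + 0 = 1.

H_0 ≅ Z^2,  H_1 ≅ Z ⊕ Z_2,  H_2 = 0.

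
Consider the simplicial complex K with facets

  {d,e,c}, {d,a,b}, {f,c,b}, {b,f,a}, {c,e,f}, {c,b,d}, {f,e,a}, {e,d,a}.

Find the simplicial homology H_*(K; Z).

H_0 = Z,  H_1 = 0,  H_2 = Z.

Take the total order a < b < c < d < e < f on the vertex set. Then K (dimension 2) consists of the simplices:

  0-simplices (6): a, b, c, d, e, f
  1-simplices (12): ab, ad, ae, af, bc, bd, bf, cd, ce, cf, de, ef
  2-simplices (8): abd, abf, ade, aef, bcd, bcf, cde, cef

so the chain groups are C_0 ≅ Z^6, C_1 ≅ Z^12, C_2 ≅ Z^8.

Boundary ∂_1: C_1 → C_0 maps an edge to its endpoints' difference, ∂[p,q] = q − p.
As a 6×12 matrix over Z this has rank 5, with invariant factors (1,1,1,1,1).

Boundary ∂_2: C_2 → C_1 maps a triangle to the signed sum of its edges. For instance
  ∂bcf = cf − bf + bc,
  ∂abf = bf − af + ab.
The resulting 12×8 matrix has rank 7, and its Smith normal form has invariant factors (1,1,1,1,1,1,1).

From H_k ≅ ker(∂_k) / im(∂_{k+1}) we obtain:

  H_0: rank C_0 − rank ∂_1 = 6 − 5 = 1, and the invariant factors of ∂_1 are all 1, so H_0 ≅ Z.
  H_1: rank ker ∂_1 − rank ∂_2 = (12 − 5) − 7 = 0, and the invariant factors of ∂_2 are all 1, so H_1 ≅ 0.
  H_2: rank ker ∂_2 − rank ∂_3 = (8 − 7) − 0 = 1, and there is no ∂_3, so H_2 ≅ Z.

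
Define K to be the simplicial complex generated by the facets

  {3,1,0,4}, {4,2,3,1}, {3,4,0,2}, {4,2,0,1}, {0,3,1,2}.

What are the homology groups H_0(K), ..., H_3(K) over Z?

H_0 = Z,  H_1 = 0,  H_2 = 0,  H_3 = Z.

Fix the vertex order 0 < 1 < 2 < 3 < 4 and write every simplex with vertices in increasing order. Then dim K = 3 and the simplices of K are:

  0-simplices (5): [0], [1], [2], [3], [4]
  1-simplices (10): [0,1], [0,2], [0,3], [0,4], [1,2], [1,3], [1,4], [2,3], [2,4], [3,4]
  2-simplices (10): [0,1,2], [0,1,3], [0,1,4], [0,2,3], [0,2,4], [0,3,4], [1,2,3], [1,2,4], [1,3,4], [2,3,4]
  3-simplices (5): [0,1,2,3], [0,1,2,4], [0,1,3,4], [0,2,3,4], [1,2,3,4]

Hence C_0 ≅ Z^5, C_1 ≅ Z^10, C_2 ≅ Z^10, C_3 ≅ Z^5.

∂_1: C_1 → C_0 is given by ∂[p,q] = [q] − [p]. For instance
  ∂[1,3] = [3] − [1].
As a 5×10 matrix over Z this has rank 4, with invariant factors (1,1,1,1).

∂_2: C_2 → C_1 acts by ∂[p,q,r] = [q,r] − [p,r] + [p,q]. For instance
  ∂[0,2,3] = [2,3] − [0,3] + [0,2],
  ∂[2,3,4] = [3,4] − [2,4] + [2,3].
The resulting 10×10 matrix has rank 6, and its Smith normal form has invariant factors (1,1,1,1,1,1).

Boundary ∂_3: C_3 → C_2 sends each 3-simplex σ to the alternating sum Σ_i (−1)^i (σ with its i-th vertex removed). For instance
  ∂[0,1,2,4] = [1,2,4] − [0,2,4] + [0,1,4] − [0,1,2],
  ∂[0,1,2,3] = [1,2,3] − [0,2,3] + [0,1,3] − [0,1,2].
This gives a 10×5 integer matrix of rank 4; reducing to Smith normal form yields diagonal entries (1,1,1,1).

From H_k ≅ ker(∂_k) / im(∂_{k+1}) we obtain:

  H_0: rank C_0 − rank ∂_1 = 5 − 4 = 1, and the invariant factors of ∂_1 are all 1, so H_0 = Z.
  H_1: rank ker ∂_1 − rank ∂_2 = (10 − 4) − 6 = 0, and the invariant factors of ∂_2 are all 1, so H_1 = 0.
  H_2: rank ker ∂_2 − rank ∂_3 = (10 − 6) − 4 = 0, and the invariant factors of ∂_3 are all 1, so H_2 = 0.
  H_3: rank ker ∂_3 − rank ∂_4 = (5 − 4) − 0 = 1, and there is no ∂_4, so H_3 = Z.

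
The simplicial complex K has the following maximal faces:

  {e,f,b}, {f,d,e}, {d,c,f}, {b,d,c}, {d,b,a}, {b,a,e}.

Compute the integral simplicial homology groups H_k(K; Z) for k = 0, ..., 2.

H_0 = Z,  H_1 = Z,  H_2 = 0.

Fix the vertex order a < b < c < d < e < f and write every simplex with vertices in increasing order. Then dim K = 2 and the simplices of K are:

  0-simplices (6): a, b, c, d, e, f
  1-simplices (12): ab, ad, ae, bc, bd, be, bf, cd, cf, de, df, ef
  2-simplices (6): abd, abe, bcd, bef, cdf, def

Hence C_0 ≅ Z^6, C_1 ≅ Z^12, C_2 ≅ Z^6.

∂_1: C_1 → C_0 sends each edge [p,q] (with p < q) to q − p.
This gives a 6×12 integer matrix of rank 5; reducing to Smith normal form yields diagonal entries (1,1,1,1,1).

The boundary map ∂_2: C_2 → C_1 acts by ∂[p,q,r] = [q,r] − [p,r] + [p,q]. For instance
  ∂abe = be − ae + ab,
  ∂bcd = cd − bd + bc.
The 12×6 boundary matrix has rank 6 and Smith normal form diag(1,1,1,1,1,1).

Reading off H_k = ker ∂_k / im ∂_{k+1}:

  H_0: rank C_0 − rank ∂_1 = 6 − 5 = 1, and the invariant factors of ∂_1 are all 1, so H_0 ≅ Z.
  H_1: rank ker ∂_1 − rank ∂_2 = (12 − 5) − 6 = 1, and the invariant factors of ∂_2 are all 1, so H_1 ≅ Z.
  H_2: rank ker ∂_2 − rank ∂_3 = (6 − 6) − 0 = 0, and there is no ∂_3, so H_2 ≅ 0.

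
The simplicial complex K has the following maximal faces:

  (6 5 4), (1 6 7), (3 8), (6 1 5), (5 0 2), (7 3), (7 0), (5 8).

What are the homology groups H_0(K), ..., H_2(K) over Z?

We work with the vertex ordering 0 < 1 < 2 < 3 < 4 < 5 < 6 < 7 < 8. The simplices of K, each written with vertices in increasing order, are:

  0-simplices (9): [0], [1], [2], [3], [4], [5], [6], [7], [8]
  1-simplices (14): [0,2], [0,5], [0,7], [1,5], [1,6], [1,7], [2,5], [3,7], [3,8], [4,5], [4,6], [5,6], [5,8], [6,7]
  2-simplices (4): [0,2,5], [1,5,6], [1,6,7], [4,5,6]

Hence C_0 ≅ Z^9, C_1 ≅ Z^14, C_2 ≅ Z^4.

∂_1: C_1 → C_0 sends each edge [p,q] (with p < q) to q − p.
The resulting 9×14 matrix has rank 8, and its Smith normal form has invariant factors (1,1,1,1,1,1,1,1).

Boundary ∂_2: C_2 → C_1 acts by ∂[p,q,r] = [q,r] − [p,r] + [p,q]. For instance
  ∂[1,5,6] = [5,6] − [1,6] + [1,5],
  ∂[0,2,5] = [2,5] − [0,5] + [0,2].
The 14×4 boundary matrix has rank 4 and Smith normal form diag(1,1,1,1).

Computing H_k = (kernel of ∂_k) / (image of ∂_{k+1}):

  H_0: rank C_0 − rank ∂_1 = 9 − 8 = 1, and the invariant factors of ∂_1 are all 1, so H_0 = Z.
  H_1: rank ker ∂_1 − rank ∂_2 = (14 − 8) − 4 = 2, and the invariant factors of ∂_2 are all 1, so H_1 = Z^2.
  H_2: rank ker ∂_2 − rank ∂_3 = (4 − 4) − 0 = 0, and there is no ∂_3, so H_2 = 0.

H_0 ≅ Z,  H_1 ≅ Z^2,  H_2 = 0.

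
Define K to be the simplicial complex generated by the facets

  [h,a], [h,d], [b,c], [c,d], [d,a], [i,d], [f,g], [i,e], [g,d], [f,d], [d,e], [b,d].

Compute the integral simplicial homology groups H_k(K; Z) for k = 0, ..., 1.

We work with the vertex ordering a < b < c < d < e < f < g < h < i. The simplices of K, each written with vertices in increasing order, are:

  0-simplices (9): a, b, c, d, e, f, g, h, i
  1-simplices (12): ad, ah, bc, bd, cd, de, df, dg, dh, di, ei, fg

giving chain groups C_0 ≅ Z^9, C_1 ≅ Z^12.

Boundary ∂_1: C_1 → C_0 maps an edge to its endpoints' difference, ∂[p,q] = q − p.
The resulting 9×12 matrix has rank 8, and its Smith normal form has invariant factors (1,1,1,1,1,1,1,1).

Computing H_k = (kernel of ∂_k) / (image of ∂_{k+1}):

  H_0: rank C_0 − rank ∂_1 = 9 − 8 = 1, and the invariant factors of ∂_1 are all 1, so H_0 ≅ Z.
  H_1: rank ker ∂_1 − rank ∂_2 = (12 − 8) − 0 = 4, and there is no ∂_2, so H_1 ≅ Z^4.

As a check, the Euler characteristic is 9 − 12 = -3, which agrees with 1 − 4 = -3.

H_0 ≅ Z,  H_1 ≅ Z^4.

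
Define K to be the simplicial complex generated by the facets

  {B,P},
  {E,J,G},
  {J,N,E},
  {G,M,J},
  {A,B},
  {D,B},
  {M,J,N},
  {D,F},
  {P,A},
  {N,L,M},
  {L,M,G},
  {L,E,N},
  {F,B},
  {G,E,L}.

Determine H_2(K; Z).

H_2 = Z.

We work with the vertex ordering A < B < D < E < F < G < J < L < M < N < P. The simplices of K, each written with vertices in increasing order, are:

  0-simplices (11): A, B, D, E, F, G, J, L, M, N, P
  1-simplices (18): AB, AP, BD, BF, BP, DF, EG, EJ, EL, EN, GJ, GL, GM, JM, JN, LM, LN, MN
  2-simplices (8): EGJ, EGL, EJN, ELN, GJM, GLM, JMN, LMN

Hence C_0 ≅ Z^11, C_1 ≅ Z^18, C_2 ≅ Z^8.

The boundary map ∂_1: C_1 → C_0 sends each edge [p,q] (with p < q) to q − p. For instance
  ∂BF = F − B.
This gives a 11×18 integer matrix of rank 9; reducing to Smith normal form yields diagonal entries (1,1,1,1,1,1,1,1,1).

∂_2: C_2 → C_1 acts by ∂[p,q,r] = [q,r] − [p,r] + [p,q]. For instance
  ∂GLM = LM − GM + GL,
  ∂LMN = MN − LN + LM.
The resulting 18×8 matrix has rank 7, and its Smith normal form has invariant factors (1,1,1,1,1,1,1).

Reading off H_k = ker ∂_k / im ∂_{k+1}:

  H_2: rank ker ∂_2 − rank ∂_3 = (8 − 7) − 0 = 1, and there is no ∂_3, so H_2 ≅ Z.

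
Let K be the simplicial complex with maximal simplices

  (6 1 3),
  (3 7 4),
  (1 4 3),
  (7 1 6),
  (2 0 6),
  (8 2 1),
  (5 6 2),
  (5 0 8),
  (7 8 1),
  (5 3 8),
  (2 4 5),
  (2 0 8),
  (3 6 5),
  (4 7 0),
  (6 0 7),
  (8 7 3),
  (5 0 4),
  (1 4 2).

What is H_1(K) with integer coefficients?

H_1 ≅ Z ⊕ Z_2.

Fix the vertex order 0 < 1 < 2 < 3 < 4 < 5 < 6 < 7 < 8 and write every simplex with vertices in increasing order. Then dim K = 2 and the simplices of K are:

  0-simplices (9): [0], [1], [2], [3], [4], [5], [6], [7], [8]
  1-simplices (27): (27 of them)
  2-simplices (18): [0,2,6], [0,2,8], [0,4,5], [0,4,7], [0,5,8], [0,6,7], [1,2,4], [1,2,8], [1,3,4], [1,3,6], [1,6,7], [1,7,8], [2,4,5], [2,5,6], [3,4,7], [3,5,6], [3,5,8], [3,7,8]

so the chain groups are C_0 ≅ Z^9, C_1 ≅ Z^27, C_2 ≅ Z^18.

∂_1: C_1 → C_0 is given by ∂[p,q] = [q] − [p]. For instance
  ∂[3,6] = [6] − [3].
The resulting 9×27 matrix has rank 8, and its Smith normal form has invariant factors (1,1,1,1,1,1,1,1).

∂_2: C_2 → C_1 acts by ∂[p,q,r] = [q,r] − [p,r] + [p,q]. For instance
  ∂[0,2,8] = [2,8] − [0,8] + [0,2],
  ∂[3,4,7] = [4,7] − [3,7] + [3,4].
As a 27×18 matrix over Z this has rank 18, with invariant factors (1,1,1,1,1,1,1,1,1,1,1,1,1,1,1,1,1,2).

From H_k ≅ ker(∂_k) / im(∂_{k+1}) we obtain:

  H_1: rank ker ∂_1 − rank ∂_2 = (27 − 8) − 18 = 1, and ∂_2 has invariant factor 2 > 1, so H_1 ≅ Z ⊕ Z_2.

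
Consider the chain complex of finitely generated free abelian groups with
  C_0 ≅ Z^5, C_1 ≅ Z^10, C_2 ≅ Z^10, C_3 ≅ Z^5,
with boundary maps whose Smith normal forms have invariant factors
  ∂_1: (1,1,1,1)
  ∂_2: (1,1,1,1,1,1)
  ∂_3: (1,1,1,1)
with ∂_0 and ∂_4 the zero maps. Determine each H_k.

H_0 ≅ Z,  H_1 = 0,  H_2 = 0,  H_3 ≅ Z.

H_0: b_0 = 5 − 0 − 4 = 1; torsion from ∂_1 factors > 1: none. So H_0 ≅ Z.
H_1: b_1 = 10 − 4 − 6 = 0; torsion from ∂_2 factors > 1: none. So H_1 ≅ 0.
H_2: b_2 = 10 − 6 − 4 = 0; torsion from ∂_3 factors > 1: none. So H_2 ≅ 0.
H_3: b_3 = 5 − 4 − 0 = 1; torsion from ∂_4 factors > 1: none. So H_3 ≅ Z.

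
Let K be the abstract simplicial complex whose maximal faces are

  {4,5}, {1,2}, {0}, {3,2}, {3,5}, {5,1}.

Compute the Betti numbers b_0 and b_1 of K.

b_0 = 2, b_1 = 1.

K has 6 vertices, 5 edges.
rank ∂_0 = 0, rank ∂_1 = 4 ⇒ b_0 = 6 − 0 − 4 = 2; all invariant factors of ∂_1 are 1 so no torsion. So H_0 = Z^2.
rank ∂_1 = 4, rank ∂_2 = 0 ⇒ b_1 = 5 − 4 − 0 = 1. So H_1 = Z.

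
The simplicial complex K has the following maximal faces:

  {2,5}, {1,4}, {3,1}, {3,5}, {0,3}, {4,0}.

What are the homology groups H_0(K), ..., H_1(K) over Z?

K has 6 vertices, 6 edges.
rank ∂_0 = 0, rank ∂_1 = 5 ⇒ b_0 = 6 − 0 − 5 = 1; all invariant factors of ∂_1 are 1 so no torsion. So H_0 ≅ Z.
rank ∂_1 = 5, rank ∂_2 = 0 ⇒ b_1 = 6 − 5 − 0 = 1. So H_1 ≅ Z.

H_0 = Z,  H_1 = Z.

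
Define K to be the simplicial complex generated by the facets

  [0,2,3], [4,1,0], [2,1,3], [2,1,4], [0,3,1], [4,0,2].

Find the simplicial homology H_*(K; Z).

Order the vertices as 0 < 1 < 2 < 3 < 4. Listing each simplex with vertices in this order, K has dimension 2 with simplices:

  0-simplices (5): [0], [1], [2], [3], [4]
  1-simplices (9): [0,1], [0,2], [0,3], [0,4], [1,2], [1,3], [1,4], [2,3], [2,4]
  2-simplices (6): [0,1,3], [0,1,4], [0,2,3], [0,2,4], [1,2,3], [1,2,4]

so the chain groups are C_0 ≅ Z^5, C_1 ≅ Z^9, C_2 ≅ Z^6.

Boundary ∂_1: C_1 → C_0 sends each edge [p,q] (with p < q) to q − p. For instance
  ∂[0,4] = [4] − [0].
As a 5×9 matrix over Z this has rank 4, with invariant factors (1,1,1,1).

The boundary map ∂_2: C_2 → C_1 acts by ∂[p,q,r] = [q,r] − [p,r] + [p,q]. For instance
  ∂[0,1,3] = [1,3] − [0,3] + [0,1],
  ∂[1,2,4] = [2,4] − [1,4] + [1,2].
The resulting 9×6 matrix has rank 5, and its Smith normal form has invariant factors (1,1,1,1,1).

Computing H_k = (kernel of ∂_k) / (image of ∂_{k+1}):

  H_0: rank C_0 − rank ∂_1 = 5 − 4 = 1, and the invariant factors of ∂_1 are all 1, so H_0 ≅ Z.
  H_1: rank ker ∂_1 − rank ∂_2 = (9 − 4) − 5 = 0, and the invariant factors of ∂_2 are all 1, so H_1 ≅ 0.
  H_2: rank ker ∂_2 − rank ∂_3 = (6 − 5) − 0 = 1, and there is no ∂_3, so H_2 ≅ Z.

(K is a triangulation of the 2-sphere S^2.)

H_0 ≅ Z,  H_1 = 0,  H_2 ≅ Z.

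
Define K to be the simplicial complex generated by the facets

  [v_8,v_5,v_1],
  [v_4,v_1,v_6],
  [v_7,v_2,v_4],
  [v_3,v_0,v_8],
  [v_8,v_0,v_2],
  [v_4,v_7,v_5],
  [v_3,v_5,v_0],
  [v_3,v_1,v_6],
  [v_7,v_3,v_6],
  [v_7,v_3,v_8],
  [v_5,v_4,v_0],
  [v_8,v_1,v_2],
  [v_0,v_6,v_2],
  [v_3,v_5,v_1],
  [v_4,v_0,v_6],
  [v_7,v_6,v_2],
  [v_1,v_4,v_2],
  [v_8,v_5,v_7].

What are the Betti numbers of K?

b_0 = 1, b_1 = 1, b_2 = 0.

We work with the vertex ordering v_0 < v_1 < v_2 < v_3 < v_4 < v_5 < v_6 < v_7 < v_8. The simplices of K, each written with vertices in increasing order, are:

  0-simplices (9): [v_0], [v_1], [v_2], [v_3], [v_4], [v_5], [v_6], [v_7], [v_8]
  1-simplices (27): (27 of them)
  2-simplices (18): (18 of them)

giving chain groups C_0 ≅ Z^9, C_1 ≅ Z^27, C_2 ≅ Z^18.

∂_1: C_1 → C_0 maps an edge to its endpoints' difference, ∂[p,q] = q − p. For instance
  ∂[v_1,v_5] = [v_5] − [v_1].
The resulting 9×27 matrix has rank 8, and its Smith normal form has invariant factors (1,1,1,1,1,1,1,1).

The boundary map ∂_2: C_2 → C_1 sends each 2-simplex [p,q,r] to [q,r] − [p,r] + [p,q]. For instance
  ∂[v_0,v_4,v_6] = [v_4,v_6] − [v_0,v_6] + [v_0,v_4],
  ∂[v_4,v_5,v_7] = [v_5,v_7] − [v_4,v_7] + [v_4,v_5].
This gives a 27×18 integer matrix of rank 18; reducing to Smith normal form yields diagonal entries (1,1,1,1,1,1,1,1,1,1,1,1,1,1,1,1,1,2).

From H_k ≅ ker(∂_k) / im(∂_{k+1}) we obtain:

  H_0: rank C_0 − rank ∂_1 = 9 − 8 = 1, and the invariant factors of ∂_1 are all 1, so H_0 ≅ Z.
  H_1: rank ker ∂_1 − rank ∂_2 = (27 − 8) − 18 = 1, and ∂_2 has invariant factor 2 > 1, so H_1 ≅ Z ⊕ Z_2.
  H_2: rank ker ∂_2 − rank ∂_3 = (18 − 18) − 0 = 0, and there is no ∂_3, so H_2 ≅ 0.

As a check, the Euler characteristic is 9 − 27 + 18 = 0, which agrees with 1 − 1 + 0 = 0.
(K is a triangulation of the Klein bottle.)

Hence the Betti numbers are b_0 = 1, b_1 = 1, b_2 = 0.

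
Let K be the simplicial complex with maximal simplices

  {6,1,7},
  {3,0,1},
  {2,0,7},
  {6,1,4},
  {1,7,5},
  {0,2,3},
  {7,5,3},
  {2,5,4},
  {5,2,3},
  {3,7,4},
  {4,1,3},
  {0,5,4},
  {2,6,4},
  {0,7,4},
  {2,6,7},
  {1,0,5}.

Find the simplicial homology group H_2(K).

Order the vertices as 0 < 1 < 2 < 3 < 4 < 5 < 6 < 7. Listing each simplex with vertices in this order, K has dimension 2 with simplices:

  0-simplices (8): [0], [1], [2], [3], [4], [5], [6], [7]
  1-simplices (24): (24 of them)
  2-simplices (16): [0,1,3], [0,1,5], [0,2,3], [0,2,7], [0,4,5], [0,4,7], [1,3,4], [1,4,6], [1,5,7], [1,6,7], [2,3,5], [2,4,5], [2,4,6], [2,6,7], [3,4,7], [3,5,7]

giving chain groups C_0 ≅ Z^8, C_1 ≅ Z^24, C_2 ≅ Z^16.

∂_1: C_1 → C_0 maps an edge to its endpoints' difference, ∂[p,q] = q − p. For instance
  ∂[0,2] = [2] − [0].
The 8×24 boundary matrix has rank 7 and Smith normal form diag(1,1,1,1,1,1,1).

Boundary ∂_2: C_2 → C_1 sends each 2-simplex [p,q,r] to [q,r] − [p,r] + [p,q]. For instance
  ∂[0,1,3] = [1,3] − [0,3] + [0,1],
  ∂[2,3,5] = [3,5] − [2,5] + [2,3].
As a 24×16 matrix over Z this has rank 15, with invariant factors (1,1,1,1,1,1,1,1,1,1,1,1,1,1,1).

Computing H_k = (kernel of ∂_k) / (image of ∂_{k+1}):

  H_2: rank ker ∂_2 − rank ∂_3 = (16 − 15) − 0 = 1, and there is no ∂_3, so H_2 = Z.

H_2 = Z.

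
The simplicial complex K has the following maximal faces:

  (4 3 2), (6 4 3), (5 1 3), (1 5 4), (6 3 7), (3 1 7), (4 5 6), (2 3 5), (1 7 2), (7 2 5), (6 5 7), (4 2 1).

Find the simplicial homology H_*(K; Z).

H_0 ≅ Z,  H_1 ≅ Z/2,  H_2 = 0.

Take the total order 1 < 2 < 3 < 4 < 5 < 6 < 7 on the vertex set. Then K (dimension 2) consists of the simplices:

  0-simplices (7): [1], [2], [3], [4], [5], [6], [7]
  1-simplices (18): [1,2], [1,3], [1,4], [1,5], [1,7], [2,3], [2,4], [2,5], [2,7], [3,4], [3,5], [3,6], [3,7], [4,5], [4,6], [5,6], [5,7], [6,7]
  2-simplices (12): [1,2,4], [1,2,7], [1,3,5], [1,3,7], [1,4,5], [2,3,4], [2,3,5], [2,5,7], [3,4,6], [3,6,7], [4,5,6], [5,6,7]

Hence C_0 ≅ Z^7, C_1 ≅ Z^18, C_2 ≅ Z^12.

The boundary map ∂_1: C_1 → C_0 is given by ∂[p,q] = [q] − [p]. For instance
  ∂[1,7] = [7] − [1].
The 7×18 boundary matrix has rank 6 and Smith normal form diag(1,1,1,1,1,1).

Boundary ∂_2: C_2 → C_1 maps a triangle to the signed sum of its edges. For instance
  ∂[1,2,4] = [2,4] − [1,4] + [1,2],
  ∂[2,3,4] = [3,4] − [2,4] + [2,3].
The 18×12 boundary matrix has rank 12 and Smith normal form diag(1,1,1,1,1,1,1,1,1,1,1,2).

From H_k ≅ ker(∂_k) / im(∂_{k+1}) we obtain:

  H_0: rank C_0 − rank ∂_1 = 7 − 6 = 1, and the invariant factors of ∂_1 are all 1, so H_0 = Z.
  H_1: rank ker ∂_1 − rank ∂_2 = (18 − 6) − 12 = 0, and ∂_2 has invariant factor 2 > 1, so H_1 = Z/2.
  H_2: rank ker ∂_2 − rank ∂_3 = (12 − 12) − 0 = 0, and there is no ∂_3, so H_2 = 0.

As a check, the Euler characteristic is 7 − 18 + 12 = 1, which agrees with 1 − 0 + 0 = 1.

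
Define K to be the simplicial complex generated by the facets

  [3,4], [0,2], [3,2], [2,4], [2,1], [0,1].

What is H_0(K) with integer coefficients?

We work with the vertex ordering 0 < 1 < 2 < 3 < 4. The simplices of K, each written with vertices in increasing order, are:

  0-simplices (5): [0], [1], [2], [3], [4]
  1-simplices (6): [0,1], [0,2], [1,2], [2,3], [2,4], [3,4]

so the chain groups are C_0 ≅ Z^5, C_1 ≅ Z^6.

∂_1: C_1 → C_0 maps an edge to its endpoints' difference, ∂[p,q] = q − p. For instance
  ∂[3,4] = [4] − [3].
As a 5×6 matrix over Z this has rank 4, with invariant factors (1,1,1,1).

Now H_k = ker ∂_k / im ∂_{k+1}, so:

  H_0: rank C_0 − rank ∂_1 = 5 − 4 = 1, and the invariant factors of ∂_1 are all 1, so H_0 = Z.

(K is a triangulation of a wedge of 2 circles.)

H_0 = Z.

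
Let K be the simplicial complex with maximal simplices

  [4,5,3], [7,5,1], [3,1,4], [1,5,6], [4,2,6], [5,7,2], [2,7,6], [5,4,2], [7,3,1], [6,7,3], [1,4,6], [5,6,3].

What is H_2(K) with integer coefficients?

Order the vertices as 1 < 2 < 3 < 4 < 5 < 6 < 7. Listing each simplex with vertices in this order, K has dimension 2 with simplices:

  0-simplices (7): [1], [2], [3], [4], [5], [6], [7]
  1-simplices (18): [1,3], [1,4], [1,5], [1,6], [1,7], [2,4], [2,5], [2,6], [2,7], [3,4], [3,5], [3,6], [3,7], [4,5], [4,6], [5,6], [5,7], [6,7]
  2-simplices (12): [1,3,4], [1,3,7], [1,4,6], [1,5,6], [1,5,7], [2,4,5], [2,4,6], [2,5,7], [2,6,7], [3,4,5], [3,5,6], [3,6,7]

giving chain groups C_0 ≅ Z^7, C_1 ≅ Z^18, C_2 ≅ Z^12.

The boundary map ∂_1: C_1 → C_0 sends each edge [p,q] (with p < q) to q − p. For instance
  ∂[3,4] = [4] − [3].
The resulting 7×18 matrix has rank 6, and its Smith normal form has invariant factors (1,1,1,1,1,1).

The boundary map ∂_2: C_2 → C_1 sends each 2-simplex [p,q,r] to [q,r] − [p,r] + [p,q]. For instance
  ∂[2,4,6] = [4,6] − [2,6] + [2,4],
  ∂[2,5,7] = [5,7] − [2,7] + [2,5].
The 18×12 boundary matrix has rank 12 and Smith normal form diag(1,1,1,1,1,1,1,1,1,1,1,2).

Reading off H_k = ker ∂_k / im ∂_{k+1}:

  H_2: rank ker ∂_2 − rank ∂_3 = (12 − 12) − 0 = 0, and there is no ∂_3, so H_2 ≅ 0.

H_2 = 0.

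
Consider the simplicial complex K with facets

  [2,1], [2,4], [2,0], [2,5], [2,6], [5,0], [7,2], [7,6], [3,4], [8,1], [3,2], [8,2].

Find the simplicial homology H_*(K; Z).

Order the vertices as 0 < 1 < 2 < 3 < 4 < 5 < 6 < 7 < 8. Listing each simplex with vertices in this order, K has dimension 1 with simplices:

  0-simplices (9): [0], [1], [2], [3], [4], [5], [6], [7], [8]
  1-simplices (12): [0,2], [0,5], [1,2], [1,8], [2,3], [2,4], [2,5], [2,6], [2,7], [2,8], [3,4], [6,7]

giving chain groups C_0 ≅ Z^9, C_1 ≅ Z^12.

The boundary map ∂_1: C_1 → C_0 sends each edge [p,q] (with p < q) to q − p.
As a 9×12 matrix over Z this has rank 8, with invariant factors (1,1,1,1,1,1,1,1).

Computing H_k = (kernel of ∂_k) / (image of ∂_{k+1}):

  H_0: rank C_0 − rank ∂_1 = 9 − 8 = 1, and the invariant factors of ∂_1 are all 1, so H_0 ≅ Z.
  H_1: rank ker ∂_1 − rank ∂_2 = (12 − 8) − 0 = 4, and there is no ∂_2, so H_1 ≅ Z^4.

As a check, the Euler characteristic is 9 − 12 = -3, which agrees with 1 − 4 = -3.
(K is a triangulation of a wedge of 4 circles.)

H_0 = Z,  H_1 = Z^4.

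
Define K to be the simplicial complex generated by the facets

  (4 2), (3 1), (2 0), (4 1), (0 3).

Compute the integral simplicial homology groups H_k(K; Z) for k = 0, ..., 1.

Order the vertices as 0 < 1 < 2 < 3 < 4. Listing each simplex with vertices in this order, K has dimension 1 with simplices:

  0-simplices (5): [0], [1], [2], [3], [4]
  1-simplices (5): [0,2], [0,3], [1,3], [1,4], [2,4]

so the chain groups are C_0 ≅ Z^5, C_1 ≅ Z^5.

Boundary ∂_1: C_1 → C_0 sends each edge [p,q] (with p < q) to q − p.
The 5×5 boundary matrix has rank 4 and Smith normal form diag(1,1,1,1).

From H_k ≅ ker(∂_k) / im(∂_{k+1}) we obtain:

  H_0: rank C_0 − rank ∂_1 = 5 − 4 = 1, and the invariant factors of ∂_1 are all 1, so H_0 = Z.
  H_1: rank ker ∂_1 − rank ∂_2 = (5 − 4) − 0 = 1, and there is no ∂_2, so H_1 = Z.

H_0 = Z,  H_1 = Z.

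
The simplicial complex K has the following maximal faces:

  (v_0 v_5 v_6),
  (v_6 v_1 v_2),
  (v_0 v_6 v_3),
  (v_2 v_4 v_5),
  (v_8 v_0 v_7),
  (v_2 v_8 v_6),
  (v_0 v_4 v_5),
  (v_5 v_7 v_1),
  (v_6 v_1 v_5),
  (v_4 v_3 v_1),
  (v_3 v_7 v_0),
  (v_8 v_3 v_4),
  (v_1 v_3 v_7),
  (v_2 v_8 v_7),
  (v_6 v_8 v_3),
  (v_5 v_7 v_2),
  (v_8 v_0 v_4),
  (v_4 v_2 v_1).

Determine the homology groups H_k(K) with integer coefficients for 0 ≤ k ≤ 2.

K has 9 vertices, 27 edges, 18 triangles.
rank ∂_0 = 0, rank ∂_1 = 8 ⇒ b_0 = 9 − 0 − 8 = 1; all invariant factors of ∂_1 are 1 so no torsion. So H_0 ≅ Z.
rank ∂_1 = 8, rank ∂_2 = 18 ⇒ b_1 = 27 − 8 − 18 = 1; ∂_2 has invariant factor(s) [2] giving torsion. So H_1 ≅ Z ⊕ Z/2Z.
rank ∂_2 = 18, rank ∂_3 = 0 ⇒ b_2 = 18 − 18 − 0 = 0. So H_2 ≅ 0.

H_0 = Z,  H_1 = Z ⊕ Z/2Z,  H_2 = 0.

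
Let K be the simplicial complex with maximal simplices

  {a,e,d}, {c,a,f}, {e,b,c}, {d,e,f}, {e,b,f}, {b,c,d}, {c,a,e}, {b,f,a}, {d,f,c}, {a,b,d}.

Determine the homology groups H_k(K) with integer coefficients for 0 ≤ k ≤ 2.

Order the vertices as a < b < c < d < e < f. Listing each simplex with vertices in this order, K has dimension 2 with simplices:

  0-simplices (6): a, b, c, d, e, f
  1-simplices (15): ab, ac, ad, ae, af, bc, bd, be, bf, cd, ce, cf, de, df, ef
  2-simplices (10): abd, abf, ace, acf, ade, bcd, bce, bef, cdf, def

giving chain groups C_0 ≅ Z^6, C_1 ≅ Z^15, C_2 ≅ Z^10.

The boundary map ∂_1: C_1 → C_0 sends each edge [p,q] (with p < q) to q − p.
The resulting 6×15 matrix has rank 5, and its Smith normal form has invariant factors (1,1,1,1,1).

The boundary map ∂_2: C_2 → C_1 sends each 2-simplex [p,q,r] to [q,r] − [p,r] + [p,q]. For instance
  ∂ace = ce − ae + ac,
  ∂cdf = df − cf + cd.
The resulting 15×10 matrix has rank 10, and its Smith normal form has invariant factors (1,1,1,1,1,1,1,1,1,2).

From H_k ≅ ker(∂_k) / im(∂_{k+1}) we obtain:

  H_0: rank C_0 − rank ∂_1 = 6 − 5 = 1, and the invariant factors of ∂_1 are all 1, so H_0 = Z.
  H_1: rank ker ∂_1 − rank ∂_2 = (15 − 5) − 10 = 0, and ∂_2 has invariant factor 2 > 1, so H_1 = Z/2.
  H_2: rank ker ∂_2 − rank ∂_3 = (10 − 10) − 0 = 0, and there is no ∂_3, so H_2 = 0.

As a check, the Euler characteristic is 6 − 15 + 10 = 1, which agrees with 1 − 0 + 0 = 1.

H_0 = Z,  H_1 = Z/2,  H_2 = 0.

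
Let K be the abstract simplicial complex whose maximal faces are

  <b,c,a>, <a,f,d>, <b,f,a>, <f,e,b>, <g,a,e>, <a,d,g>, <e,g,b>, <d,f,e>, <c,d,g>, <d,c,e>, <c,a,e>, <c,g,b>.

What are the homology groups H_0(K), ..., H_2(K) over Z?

Fix the vertex order a < b < c < d < e < f < g and write every simplex with vertices in increasing order. Then dim K = 2 and the simplices of K are:

  0-simplices (7): a, b, c, d, e, f, g
  1-simplices (18): ab, ac, ad, ae, af, ag, bc, be, bf, bg, cd, ce, cg, de, df, dg, ef, eg
  2-simplices (12): abc, abf, ace, adf, adg, aeg, bcg, bef, beg, cde, cdg, def

giving chain groups C_0 ≅ Z^7, C_1 ≅ Z^18, C_2 ≅ Z^12.

Boundary ∂_1: C_1 → C_0 sends each edge [p,q] (with p < q) to q − p.
This gives a 7×18 integer matrix of rank 6; reducing to Smith normal form yields diagonal entries (1,1,1,1,1,1).

Boundary ∂_2: C_2 → C_1 sends each 2-simplex [p,q,r] to [q,r] − [p,r] + [p,q]. For instance
  ∂def = ef − df + de,
  ∂aeg = eg − ag + ae.
This gives a 18×12 integer matrix of rank 12; reducing to Smith normal form yields diagonal entries (1,1,1,1,1,1,1,1,1,1,1,2).

Computing H_k = (kernel of ∂_k) / (image of ∂_{k+1}):

  H_0: rank C_0 − rank ∂_1 = 7 − 6 = 1, and the invariant factors of ∂_1 are all 1, so H_0 = Z.
  H_1: rank ker ∂_1 − rank ∂_2 = (18 − 6) − 12 = 0, and ∂_2 has invariant factor 2 > 1, so H_1 = Z/2Z.
  H_2: rank ker ∂_2 − rank ∂_3 = (12 − 12) − 0 = 0, and there is no ∂_3, so H_2 = 0.

(K is a triangulation of the real projective plane RP^2.)

H_0 ≅ Z,  H_1 ≅ Z/2Z,  H_2 = 0.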